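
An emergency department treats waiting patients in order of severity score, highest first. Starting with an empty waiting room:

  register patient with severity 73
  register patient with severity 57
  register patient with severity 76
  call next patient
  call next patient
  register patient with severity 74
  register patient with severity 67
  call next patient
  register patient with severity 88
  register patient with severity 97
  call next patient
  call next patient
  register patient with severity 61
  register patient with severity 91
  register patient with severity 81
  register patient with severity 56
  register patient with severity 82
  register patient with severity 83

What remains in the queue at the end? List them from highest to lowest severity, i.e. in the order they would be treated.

[91, 83, 82, 81, 67, 61, 57, 56]

insert 73 → {73}
insert 57 → {73, 57}
insert 76 → {76, 73, 57}
call next patient → 76; now {73, 57}
call next patient → 73; now {57}
insert 74 → {74, 57}
insert 67 → {74, 67, 57}
call next patient → 74; now {67, 57}
insert 88 → {88, 67, 57}
insert 97 → {97, 88, 67, 57}
call next patient → 97; now {88, 67, 57}
call next patient → 88; now {67, 57}
insert 61 → {67, 61, 57}
insert 91 → {91, 67, 61, 57}
insert 81 → {91, 81, 67, 61, 57}
insert 56 → {91, 81, 67, 61, 57, 56}
insert 82 → {91, 82, 81, 67, 61, 57, 56}
insert 83 → {91, 83, 82, 81, 67, 61, 57, 56}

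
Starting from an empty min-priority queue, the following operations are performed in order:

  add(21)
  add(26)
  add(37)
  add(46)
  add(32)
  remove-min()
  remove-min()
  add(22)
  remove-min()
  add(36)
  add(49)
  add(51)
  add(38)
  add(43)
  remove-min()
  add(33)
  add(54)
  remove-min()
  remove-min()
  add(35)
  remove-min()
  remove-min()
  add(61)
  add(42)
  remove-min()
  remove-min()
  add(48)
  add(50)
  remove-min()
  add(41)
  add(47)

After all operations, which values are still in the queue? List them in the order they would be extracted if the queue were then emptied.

insert 21 → {21}
insert 26 → {21, 26}
insert 37 → {21, 26, 37}
insert 46 → {21, 26, 37, 46}
insert 32 → {21, 26, 32, 37, 46}
remove-min → 21; now {26, 32, 37, 46}
remove-min → 26; now {32, 37, 46}
insert 22 → {22, 32, 37, 46}
remove-min → 22; now {32, 37, 46}
insert 36 → {32, 36, 37, 46}
insert 49 → {32, 36, 37, 46, 49}
insert 51 → {32, 36, 37, 46, 49, 51}
insert 38 → {32, 36, 37, 38, 46, 49, 51}
insert 43 → {32, 36, 37, 38, 43, 46, 49, 51}
remove-min → 32; now {36, 37, 38, 43, 46, 49, 51}
insert 33 → {33, 36, 37, 38, 43, 46, 49, 51}
insert 54 → {33, 36, 37, 38, 43, 46, 49, 51, 54}
remove-min → 33; now {36, 37, 38, 43, 46, 49, 51, 54}
remove-min → 36; now {37, 38, 43, 46, 49, 51, 54}
insert 35 → {35, 37, 38, 43, 46, 49, 51, 54}
remove-min → 35; now {37, 38, 43, 46, 49, 51, 54}
remove-min → 37; now {38, 43, 46, 49, 51, 54}
insert 61 → {38, 43, 46, 49, 51, 54, 61}
insert 42 → {38, 42, 43, 46, 49, 51, 54, 61}
remove-min → 38; now {42, 43, 46, 49, 51, 54, 61}
remove-min → 42; now {43, 46, 49, 51, 54, 61}
insert 48 → {43, 46, 48, 49, 51, 54, 61}
insert 50 → {43, 46, 48, 49, 50, 51, 54, 61}
remove-min → 43; now {46, 48, 49, 50, 51, 54, 61}
insert 41 → {41, 46, 48, 49, 50, 51, 54, 61}
insert 47 → {41, 46, 47, 48, 49, 50, 51, 54, 61}

41 → 46 → 47 → 48 → 49 → 50 → 51 → 54 → 61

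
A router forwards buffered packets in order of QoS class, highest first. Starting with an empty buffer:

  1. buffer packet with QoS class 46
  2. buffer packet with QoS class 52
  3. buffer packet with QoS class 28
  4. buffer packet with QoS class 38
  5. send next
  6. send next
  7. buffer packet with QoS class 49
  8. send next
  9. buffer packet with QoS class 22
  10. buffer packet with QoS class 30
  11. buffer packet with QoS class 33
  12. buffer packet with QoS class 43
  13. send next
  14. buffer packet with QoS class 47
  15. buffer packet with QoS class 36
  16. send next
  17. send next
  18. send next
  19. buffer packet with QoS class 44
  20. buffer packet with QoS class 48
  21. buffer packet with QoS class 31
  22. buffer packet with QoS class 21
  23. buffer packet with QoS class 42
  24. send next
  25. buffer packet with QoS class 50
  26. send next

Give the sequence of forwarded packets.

52, 46, 49, 43, 47, 38, 36, 48, 50

insert 46 → {46}
insert 52 → {52, 46}
insert 28 → {52, 46, 28}
insert 38 → {52, 46, 38, 28}
send next → 52; now {46, 38, 28}
send next → 46; now {38, 28}
insert 49 → {49, 38, 28}
send next → 49; now {38, 28}
insert 22 → {38, 28, 22}
insert 30 → {38, 30, 28, 22}
insert 33 → {38, 33, 30, 28, 22}
insert 43 → {43, 38, 33, 30, 28, 22}
send next → 43; now {38, 33, 30, 28, 22}
insert 47 → {47, 38, 33, 30, 28, 22}
insert 36 → {47, 38, 36, 33, 30, 28, 22}
send next → 47; now {38, 36, 33, 30, 28, 22}
send next → 38; now {36, 33, 30, 28, 22}
send next → 36; now {33, 30, 28, 22}
insert 44 → {44, 33, 30, 28, 22}
insert 48 → {48, 44, 33, 30, 28, 22}
insert 31 → {48, 44, 33, 31, 30, 28, 22}
insert 21 → {48, 44, 33, 31, 30, 28, 22, 21}
insert 42 → {48, 44, 42, 33, 31, 30, 28, 22, 21}
send next → 48; now {44, 42, 33, 31, 30, 28, 22, 21}
insert 50 → {50, 44, 42, 33, 31, 30, 28, 22, 21}
send next → 50; now {44, 42, 33, 31, 30, 28, 22, 21}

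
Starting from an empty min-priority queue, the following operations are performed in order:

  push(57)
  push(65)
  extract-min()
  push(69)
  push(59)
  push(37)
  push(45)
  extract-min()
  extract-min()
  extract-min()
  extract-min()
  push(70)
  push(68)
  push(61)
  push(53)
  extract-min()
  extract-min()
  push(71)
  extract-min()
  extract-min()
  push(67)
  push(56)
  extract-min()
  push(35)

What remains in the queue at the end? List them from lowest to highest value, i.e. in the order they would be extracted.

35, 67, 70, 71

insert 57 → {57}
insert 65 → {57, 65}
extract-min → 57; now {65}
insert 69 → {65, 69}
insert 59 → {59, 65, 69}
insert 37 → {37, 59, 65, 69}
insert 45 → {37, 45, 59, 65, 69}
extract-min → 37; now {45, 59, 65, 69}
extract-min → 45; now {59, 65, 69}
extract-min → 59; now {65, 69}
extract-min → 65; now {69}
insert 70 → {69, 70}
insert 68 → {68, 69, 70}
insert 61 → {61, 68, 69, 70}
insert 53 → {53, 61, 68, 69, 70}
extract-min → 53; now {61, 68, 69, 70}
extract-min → 61; now {68, 69, 70}
insert 71 → {68, 69, 70, 71}
extract-min → 68; now {69, 70, 71}
extract-min → 69; now {70, 71}
insert 67 → {67, 70, 71}
insert 56 → {56, 67, 70, 71}
extract-min → 56; now {67, 70, 71}
insert 35 → {35, 67, 70, 71}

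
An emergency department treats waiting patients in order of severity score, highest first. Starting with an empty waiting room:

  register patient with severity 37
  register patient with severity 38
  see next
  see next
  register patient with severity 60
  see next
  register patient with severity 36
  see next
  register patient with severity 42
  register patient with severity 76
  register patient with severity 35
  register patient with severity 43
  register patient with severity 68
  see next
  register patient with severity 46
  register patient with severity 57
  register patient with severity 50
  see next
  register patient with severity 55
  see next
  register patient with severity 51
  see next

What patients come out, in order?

38 → 37 → 60 → 36 → 76 → 68 → 57 → 55

insert 37 → {37}
insert 38 → {38, 37}
see next → 38; now {37}
see next → 37; now {}
insert 60 → {60}
see next → 60; now {}
insert 36 → {36}
see next → 36; now {}
insert 42 → {42}
insert 76 → {76, 42}
insert 35 → {76, 42, 35}
insert 43 → {76, 43, 42, 35}
insert 68 → {76, 68, 43, 42, 35}
see next → 76; now {68, 43, 42, 35}
insert 46 → {68, 46, 43, 42, 35}
insert 57 → {68, 57, 46, 43, 42, 35}
insert 50 → {68, 57, 50, 46, 43, 42, 35}
see next → 68; now {57, 50, 46, 43, 42, 35}
insert 55 → {57, 55, 50, 46, 43, 42, 35}
see next → 57; now {55, 50, 46, 43, 42, 35}
insert 51 → {55, 51, 50, 46, 43, 42, 35}
see next → 55; now {51, 50, 46, 43, 42, 35}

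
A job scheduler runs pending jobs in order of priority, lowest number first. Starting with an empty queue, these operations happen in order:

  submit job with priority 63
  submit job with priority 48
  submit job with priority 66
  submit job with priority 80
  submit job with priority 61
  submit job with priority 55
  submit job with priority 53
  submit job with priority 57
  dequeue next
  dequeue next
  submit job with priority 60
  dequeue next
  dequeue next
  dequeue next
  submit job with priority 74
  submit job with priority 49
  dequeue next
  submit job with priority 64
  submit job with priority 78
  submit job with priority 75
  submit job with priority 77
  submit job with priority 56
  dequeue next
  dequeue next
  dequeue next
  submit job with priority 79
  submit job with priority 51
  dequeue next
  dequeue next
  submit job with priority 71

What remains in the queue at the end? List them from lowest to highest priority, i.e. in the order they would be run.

66 → 71 → 74 → 75 → 77 → 78 → 79 → 80

insert 63 → {63}
insert 48 → {48, 63}
insert 66 → {48, 63, 66}
insert 80 → {48, 63, 66, 80}
insert 61 → {48, 61, 63, 66, 80}
insert 55 → {48, 55, 61, 63, 66, 80}
insert 53 → {48, 53, 55, 61, 63, 66, 80}
insert 57 → {48, 53, 55, 57, 61, 63, 66, 80}
dequeue next → 48; now {53, 55, 57, 61, 63, 66, 80}
dequeue next → 53; now {55, 57, 61, 63, 66, 80}
insert 60 → {55, 57, 60, 61, 63, 66, 80}
dequeue next → 55; now {57, 60, 61, 63, 66, 80}
dequeue next → 57; now {60, 61, 63, 66, 80}
dequeue next → 60; now {61, 63, 66, 80}
insert 74 → {61, 63, 66, 74, 80}
insert 49 → {49, 61, 63, 66, 74, 80}
dequeue next → 49; now {61, 63, 66, 74, 80}
insert 64 → {61, 63, 64, 66, 74, 80}
insert 78 → {61, 63, 64, 66, 74, 78, 80}
insert 75 → {61, 63, 64, 66, 74, 75, 78, 80}
insert 77 → {61, 63, 64, 66, 74, 75, 77, 78, 80}
insert 56 → {56, 61, 63, 64, 66, 74, 75, 77, 78, 80}
dequeue next → 56; now {61, 63, 64, 66, 74, 75, 77, 78, 80}
dequeue next → 61; now {63, 64, 66, 74, 75, 77, 78, 80}
dequeue next → 63; now {64, 66, 74, 75, 77, 78, 80}
insert 79 → {64, 66, 74, 75, 77, 78, 79, 80}
insert 51 → {51, 64, 66, 74, 75, 77, 78, 79, 80}
dequeue next → 51; now {64, 66, 74, 75, 77, 78, 79, 80}
dequeue next → 64; now {66, 74, 75, 77, 78, 79, 80}
insert 71 → {66, 71, 74, 75, 77, 78, 79, 80}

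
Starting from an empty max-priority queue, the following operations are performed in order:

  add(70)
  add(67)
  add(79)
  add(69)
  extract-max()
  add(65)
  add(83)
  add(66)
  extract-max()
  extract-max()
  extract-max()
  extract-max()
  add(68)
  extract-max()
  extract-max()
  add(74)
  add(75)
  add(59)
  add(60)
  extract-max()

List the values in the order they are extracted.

79, 83, 70, 69, 67, 68, 66, 75

insert 70 → {70}
insert 67 → {70, 67}
insert 79 → {79, 70, 67}
insert 69 → {79, 70, 69, 67}
extract-max → 79; now {70, 69, 67}
insert 65 → {70, 69, 67, 65}
insert 83 → {83, 70, 69, 67, 65}
insert 66 → {83, 70, 69, 67, 66, 65}
extract-max → 83; now {70, 69, 67, 66, 65}
extract-max → 70; now {69, 67, 66, 65}
extract-max → 69; now {67, 66, 65}
extract-max → 67; now {66, 65}
insert 68 → {68, 66, 65}
extract-max → 68; now {66, 65}
extract-max → 66; now {65}
insert 74 → {74, 65}
insert 75 → {75, 74, 65}
insert 59 → {75, 74, 65, 59}
insert 60 → {75, 74, 65, 60, 59}
extract-max → 75; now {74, 65, 60, 59}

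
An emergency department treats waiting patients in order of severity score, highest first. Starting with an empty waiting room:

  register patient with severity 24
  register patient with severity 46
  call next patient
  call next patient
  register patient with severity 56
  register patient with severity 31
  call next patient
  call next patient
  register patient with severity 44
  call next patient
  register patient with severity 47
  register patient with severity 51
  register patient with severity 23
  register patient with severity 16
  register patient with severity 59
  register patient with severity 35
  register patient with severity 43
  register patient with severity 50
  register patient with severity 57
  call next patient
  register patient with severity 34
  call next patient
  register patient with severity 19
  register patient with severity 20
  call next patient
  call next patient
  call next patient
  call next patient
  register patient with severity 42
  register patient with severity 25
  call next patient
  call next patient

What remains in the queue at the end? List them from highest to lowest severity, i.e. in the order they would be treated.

34, 25, 23, 20, 19, 16

insert 24 → {24}
insert 46 → {46, 24}
call next patient → 46; now {24}
call next patient → 24; now {}
insert 56 → {56}
insert 31 → {56, 31}
call next patient → 56; now {31}
call next patient → 31; now {}
insert 44 → {44}
call next patient → 44; now {}
insert 47 → {47}
insert 51 → {51, 47}
insert 23 → {51, 47, 23}
insert 16 → {51, 47, 23, 16}
insert 59 → {59, 51, 47, 23, 16}
insert 35 → {59, 51, 47, 35, 23, 16}
insert 43 → {59, 51, 47, 43, 35, 23, 16}
insert 50 → {59, 51, 50, 47, 43, 35, 23, 16}
insert 57 → {59, 57, 51, 50, 47, 43, 35, 23, 16}
call next patient → 59; now {57, 51, 50, 47, 43, 35, 23, 16}
insert 34 → {57, 51, 50, 47, 43, 35, 34, 23, 16}
call next patient → 57; now {51, 50, 47, 43, 35, 34, 23, 16}
insert 19 → {51, 50, 47, 43, 35, 34, 23, 19, 16}
insert 20 → {51, 50, 47, 43, 35, 34, 23, 20, 19, 16}
call next patient → 51; now {50, 47, 43, 35, 34, 23, 20, 19, 16}
call next patient → 50; now {47, 43, 35, 34, 23, 20, 19, 16}
call next patient → 47; now {43, 35, 34, 23, 20, 19, 16}
call next patient → 43; now {35, 34, 23, 20, 19, 16}
insert 42 → {42, 35, 34, 23, 20, 19, 16}
insert 25 → {42, 35, 34, 25, 23, 20, 19, 16}
call next patient → 42; now {35, 34, 25, 23, 20, 19, 16}
call next patient → 35; now {34, 25, 23, 20, 19, 16}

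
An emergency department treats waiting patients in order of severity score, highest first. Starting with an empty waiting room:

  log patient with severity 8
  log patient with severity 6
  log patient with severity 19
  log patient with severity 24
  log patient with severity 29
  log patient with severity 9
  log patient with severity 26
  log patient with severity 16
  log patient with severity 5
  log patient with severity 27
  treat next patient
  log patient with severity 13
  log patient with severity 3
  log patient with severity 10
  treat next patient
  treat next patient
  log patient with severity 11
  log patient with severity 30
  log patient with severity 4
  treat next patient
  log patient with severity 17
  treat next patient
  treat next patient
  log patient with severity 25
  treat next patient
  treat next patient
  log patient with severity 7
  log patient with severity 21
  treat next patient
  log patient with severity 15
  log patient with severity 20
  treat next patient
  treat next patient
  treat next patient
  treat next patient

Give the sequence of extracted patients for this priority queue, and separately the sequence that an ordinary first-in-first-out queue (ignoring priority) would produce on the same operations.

insert 8 → {8}
insert 6 → {8, 6}
insert 19 → {19, 8, 6}
insert 24 → {24, 19, 8, 6}
insert 29 → {29, 24, 19, 8, 6}
insert 9 → {29, 24, 19, 9, 8, 6}
insert 26 → {29, 26, 24, 19, 9, 8, 6}
insert 16 → {29, 26, 24, 19, 16, 9, 8, 6}
insert 5 → {29, 26, 24, 19, 16, 9, 8, 6, 5}
insert 27 → {29, 27, 26, 24, 19, 16, 9, 8, 6, 5}
treat next patient → 29; now {27, 26, 24, 19, 16, 9, 8, 6, 5}
insert 13 → {27, 26, 24, 19, 16, 13, 9, 8, 6, 5}
insert 3 → {27, 26, 24, 19, 16, 13, 9, 8, 6, 5, 3}
insert 10 → {27, 26, 24, 19, 16, 13, 10, 9, 8, 6, 5, 3}
treat next patient → 27; now {26, 24, 19, 16, 13, 10, 9, 8, 6, 5, 3}
treat next patient → 26; now {24, 19, 16, 13, 10, 9, 8, 6, 5, 3}
insert 11 → {24, 19, 16, 13, 11, 10, 9, 8, 6, 5, 3}
insert 30 → {30, 24, 19, 16, 13, 11, 10, 9, 8, 6, 5, 3}
insert 4 → {30, 24, 19, 16, 13, 11, 10, 9, 8, 6, 5, 4, 3}
treat next patient → 30; now {24, 19, 16, 13, 11, 10, 9, 8, 6, 5, 4, 3}
insert 17 → {24, 19, 17, 16, 13, 11, 10, 9, 8, 6, 5, 4, 3}
treat next patient → 24; now {19, 17, 16, 13, 11, 10, 9, 8, 6, 5, 4, 3}
treat next patient → 19; now {17, 16, 13, 11, 10, 9, 8, 6, 5, 4, 3}
insert 25 → {25, 17, 16, 13, 11, 10, 9, 8, 6, 5, 4, 3}
treat next patient → 25; now {17, 16, 13, 11, 10, 9, 8, 6, 5, 4, 3}
treat next patient → 17; now {16, 13, 11, 10, 9, 8, 6, 5, 4, 3}
insert 7 → {16, 13, 11, 10, 9, 8, 7, 6, 5, 4, 3}
insert 21 → {21, 16, 13, 11, 10, 9, 8, 7, 6, 5, 4, 3}
treat next patient → 21; now {16, 13, 11, 10, 9, 8, 7, 6, 5, 4, 3}
insert 15 → {16, 15, 13, 11, 10, 9, 8, 7, 6, 5, 4, 3}
insert 20 → {20, 16, 15, 13, 11, 10, 9, 8, 7, 6, 5, 4, 3}
treat next patient → 20; now {16, 15, 13, 11, 10, 9, 8, 7, 6, 5, 4, 3}
treat next patient → 16; now {15, 13, 11, 10, 9, 8, 7, 6, 5, 4, 3}
treat next patient → 15; now {13, 11, 10, 9, 8, 7, 6, 5, 4, 3}
treat next patient → 13; now {11, 10, 9, 8, 7, 6, 5, 4, 3}

priority queue: 29, 27, 26, 30, 24, 19, 25, 17, 21, 20, 16, 15, 13; FIFO queue: [8, 6, 19, 24, 29, 9, 26, 16, 5, 27, 13, 3, 10]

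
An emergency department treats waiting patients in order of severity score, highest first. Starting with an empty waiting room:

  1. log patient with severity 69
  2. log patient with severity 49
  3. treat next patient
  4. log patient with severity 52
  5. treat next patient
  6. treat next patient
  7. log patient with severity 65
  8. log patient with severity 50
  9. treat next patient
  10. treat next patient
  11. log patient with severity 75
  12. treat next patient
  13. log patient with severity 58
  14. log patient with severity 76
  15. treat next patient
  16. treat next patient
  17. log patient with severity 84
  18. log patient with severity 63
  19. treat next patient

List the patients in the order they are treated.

insert 69 → {69}
insert 49 → {69, 49}
treat next patient → 69; now {49}
insert 52 → {52, 49}
treat next patient → 52; now {49}
treat next patient → 49; now {}
insert 65 → {65}
insert 50 → {65, 50}
treat next patient → 65; now {50}
treat next patient → 50; now {}
insert 75 → {75}
treat next patient → 75; now {}
insert 58 → {58}
insert 76 → {76, 58}
treat next patient → 76; now {58}
treat next patient → 58; now {}
insert 84 → {84}
insert 63 → {84, 63}
treat next patient → 84; now {63}

69, 52, 49, 65, 50, 75, 76, 58, 84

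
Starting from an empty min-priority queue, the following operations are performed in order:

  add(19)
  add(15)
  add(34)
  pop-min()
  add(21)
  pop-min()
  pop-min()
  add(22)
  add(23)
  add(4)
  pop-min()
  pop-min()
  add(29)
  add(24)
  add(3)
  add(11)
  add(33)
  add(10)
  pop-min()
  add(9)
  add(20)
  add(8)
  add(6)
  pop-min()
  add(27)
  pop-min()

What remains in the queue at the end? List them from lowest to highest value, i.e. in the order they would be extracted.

insert 19 → {19}
insert 15 → {15, 19}
insert 34 → {15, 19, 34}
pop-min → 15; now {19, 34}
insert 21 → {19, 21, 34}
pop-min → 19; now {21, 34}
pop-min → 21; now {34}
insert 22 → {22, 34}
insert 23 → {22, 23, 34}
insert 4 → {4, 22, 23, 34}
pop-min → 4; now {22, 23, 34}
pop-min → 22; now {23, 34}
insert 29 → {23, 29, 34}
insert 24 → {23, 24, 29, 34}
insert 3 → {3, 23, 24, 29, 34}
insert 11 → {3, 11, 23, 24, 29, 34}
insert 33 → {3, 11, 23, 24, 29, 33, 34}
insert 10 → {3, 10, 11, 23, 24, 29, 33, 34}
pop-min → 3; now {10, 11, 23, 24, 29, 33, 34}
insert 9 → {9, 10, 11, 23, 24, 29, 33, 34}
insert 20 → {9, 10, 11, 20, 23, 24, 29, 33, 34}
insert 8 → {8, 9, 10, 11, 20, 23, 24, 29, 33, 34}
insert 6 → {6, 8, 9, 10, 11, 20, 23, 24, 29, 33, 34}
pop-min → 6; now {8, 9, 10, 11, 20, 23, 24, 29, 33, 34}
insert 27 → {8, 9, 10, 11, 20, 23, 24, 27, 29, 33, 34}
pop-min → 8; now {9, 10, 11, 20, 23, 24, 27, 29, 33, 34}

9, 10, 11, 20, 23, 24, 27, 29, 33, 34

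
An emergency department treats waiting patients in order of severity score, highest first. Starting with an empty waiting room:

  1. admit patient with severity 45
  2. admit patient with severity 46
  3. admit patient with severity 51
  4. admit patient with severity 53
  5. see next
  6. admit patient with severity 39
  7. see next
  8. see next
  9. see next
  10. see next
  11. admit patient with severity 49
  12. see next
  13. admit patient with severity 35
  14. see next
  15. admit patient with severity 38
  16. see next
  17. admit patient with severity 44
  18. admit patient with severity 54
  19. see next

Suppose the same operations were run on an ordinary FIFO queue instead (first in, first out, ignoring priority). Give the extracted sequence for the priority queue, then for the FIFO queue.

insert 45 → {45}
insert 46 → {46, 45}
insert 51 → {51, 46, 45}
insert 53 → {53, 51, 46, 45}
see next → 53; now {51, 46, 45}
insert 39 → {51, 46, 45, 39}
see next → 51; now {46, 45, 39}
see next → 46; now {45, 39}
see next → 45; now {39}
see next → 39; now {}
insert 49 → {49}
see next → 49; now {}
insert 35 → {35}
see next → 35; now {}
insert 38 → {38}
see next → 38; now {}
insert 44 → {44}
insert 54 → {54, 44}
see next → 54; now {44}

priority queue: [53, 51, 46, 45, 39, 49, 35, 38, 54]; FIFO queue: [45, 46, 51, 53, 39, 49, 35, 38, 44]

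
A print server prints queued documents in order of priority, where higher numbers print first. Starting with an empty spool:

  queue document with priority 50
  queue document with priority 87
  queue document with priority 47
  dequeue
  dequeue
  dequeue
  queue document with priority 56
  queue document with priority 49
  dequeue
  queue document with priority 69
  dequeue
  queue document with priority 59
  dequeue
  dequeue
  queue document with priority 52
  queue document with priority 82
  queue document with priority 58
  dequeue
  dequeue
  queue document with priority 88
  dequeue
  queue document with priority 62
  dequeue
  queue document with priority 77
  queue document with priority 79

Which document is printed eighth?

82

insert 50 → {50}
insert 87 → {87, 50}
insert 47 → {87, 50, 47}
dequeue → 87; now {50, 47}
dequeue → 50; now {47}
dequeue → 47; now {}
insert 56 → {56}
insert 49 → {56, 49}
dequeue → 56; now {49}
insert 69 → {69, 49}
dequeue → 69; now {49}
insert 59 → {59, 49}
dequeue → 59; now {49}
dequeue → 49; now {}
insert 52 → {52}
insert 82 → {82, 52}
insert 58 → {82, 58, 52}
dequeue → 82; now {58, 52}
dequeue → 58; now {52}
insert 88 → {88, 52}
dequeue → 88; now {52}
insert 62 → {62, 52}
dequeue → 62; now {52}
insert 77 → {77, 52}
insert 79 → {79, 77, 52}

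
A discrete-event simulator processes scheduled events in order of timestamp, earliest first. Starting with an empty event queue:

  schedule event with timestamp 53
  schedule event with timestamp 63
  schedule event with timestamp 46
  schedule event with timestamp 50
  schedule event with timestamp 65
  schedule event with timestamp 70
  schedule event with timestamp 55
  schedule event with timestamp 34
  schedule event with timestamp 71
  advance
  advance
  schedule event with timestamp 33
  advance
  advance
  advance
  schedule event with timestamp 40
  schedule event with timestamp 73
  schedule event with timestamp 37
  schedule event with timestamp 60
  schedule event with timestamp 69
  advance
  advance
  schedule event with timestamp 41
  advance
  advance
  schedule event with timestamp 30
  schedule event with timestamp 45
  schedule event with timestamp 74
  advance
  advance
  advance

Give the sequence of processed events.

[34, 46, 33, 50, 53, 37, 40, 41, 55, 30, 45, 60]

insert 53 → {53}
insert 63 → {53, 63}
insert 46 → {46, 53, 63}
insert 50 → {46, 50, 53, 63}
insert 65 → {46, 50, 53, 63, 65}
insert 70 → {46, 50, 53, 63, 65, 70}
insert 55 → {46, 50, 53, 55, 63, 65, 70}
insert 34 → {34, 46, 50, 53, 55, 63, 65, 70}
insert 71 → {34, 46, 50, 53, 55, 63, 65, 70, 71}
advance → 34; now {46, 50, 53, 55, 63, 65, 70, 71}
advance → 46; now {50, 53, 55, 63, 65, 70, 71}
insert 33 → {33, 50, 53, 55, 63, 65, 70, 71}
advance → 33; now {50, 53, 55, 63, 65, 70, 71}
advance → 50; now {53, 55, 63, 65, 70, 71}
advance → 53; now {55, 63, 65, 70, 71}
insert 40 → {40, 55, 63, 65, 70, 71}
insert 73 → {40, 55, 63, 65, 70, 71, 73}
insert 37 → {37, 40, 55, 63, 65, 70, 71, 73}
insert 60 → {37, 40, 55, 60, 63, 65, 70, 71, 73}
insert 69 → {37, 40, 55, 60, 63, 65, 69, 70, 71, 73}
advance → 37; now {40, 55, 60, 63, 65, 69, 70, 71, 73}
advance → 40; now {55, 60, 63, 65, 69, 70, 71, 73}
insert 41 → {41, 55, 60, 63, 65, 69, 70, 71, 73}
advance → 41; now {55, 60, 63, 65, 69, 70, 71, 73}
advance → 55; now {60, 63, 65, 69, 70, 71, 73}
insert 30 → {30, 60, 63, 65, 69, 70, 71, 73}
insert 45 → {30, 45, 60, 63, 65, 69, 70, 71, 73}
insert 74 → {30, 45, 60, 63, 65, 69, 70, 71, 73, 74}
advance → 30; now {45, 60, 63, 65, 69, 70, 71, 73, 74}
advance → 45; now {60, 63, 65, 69, 70, 71, 73, 74}
advance → 60; now {63, 65, 69, 70, 71, 73, 74}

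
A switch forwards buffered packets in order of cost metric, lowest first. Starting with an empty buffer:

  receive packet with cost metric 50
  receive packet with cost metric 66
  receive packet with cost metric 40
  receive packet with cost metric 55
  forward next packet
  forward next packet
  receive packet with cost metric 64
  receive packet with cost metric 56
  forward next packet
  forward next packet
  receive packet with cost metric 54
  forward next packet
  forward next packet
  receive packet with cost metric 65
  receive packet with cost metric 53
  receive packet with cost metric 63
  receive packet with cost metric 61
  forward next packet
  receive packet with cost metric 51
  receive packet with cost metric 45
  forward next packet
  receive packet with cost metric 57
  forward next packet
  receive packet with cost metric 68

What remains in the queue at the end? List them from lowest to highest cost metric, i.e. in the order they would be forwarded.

57, 61, 63, 65, 66, 68

insert 50 → {50}
insert 66 → {50, 66}
insert 40 → {40, 50, 66}
insert 55 → {40, 50, 55, 66}
forward next packet → 40; now {50, 55, 66}
forward next packet → 50; now {55, 66}
insert 64 → {55, 64, 66}
insert 56 → {55, 56, 64, 66}
forward next packet → 55; now {56, 64, 66}
forward next packet → 56; now {64, 66}
insert 54 → {54, 64, 66}
forward next packet → 54; now {64, 66}
forward next packet → 64; now {66}
insert 65 → {65, 66}
insert 53 → {53, 65, 66}
insert 63 → {53, 63, 65, 66}
insert 61 → {53, 61, 63, 65, 66}
forward next packet → 53; now {61, 63, 65, 66}
insert 51 → {51, 61, 63, 65, 66}
insert 45 → {45, 51, 61, 63, 65, 66}
forward next packet → 45; now {51, 61, 63, 65, 66}
insert 57 → {51, 57, 61, 63, 65, 66}
forward next packet → 51; now {57, 61, 63, 65, 66}
insert 68 → {57, 61, 63, 65, 66, 68}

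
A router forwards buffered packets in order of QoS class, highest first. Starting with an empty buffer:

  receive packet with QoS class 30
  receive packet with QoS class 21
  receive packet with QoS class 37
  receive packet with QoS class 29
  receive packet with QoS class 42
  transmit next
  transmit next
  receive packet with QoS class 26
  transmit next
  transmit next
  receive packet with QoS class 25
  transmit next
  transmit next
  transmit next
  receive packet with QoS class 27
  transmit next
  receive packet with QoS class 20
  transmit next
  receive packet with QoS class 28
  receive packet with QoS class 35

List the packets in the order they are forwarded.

[42, 37, 30, 29, 26, 25, 21, 27, 20]

insert 30 → {30}
insert 21 → {30, 21}
insert 37 → {37, 30, 21}
insert 29 → {37, 30, 29, 21}
insert 42 → {42, 37, 30, 29, 21}
transmit next → 42; now {37, 30, 29, 21}
transmit next → 37; now {30, 29, 21}
insert 26 → {30, 29, 26, 21}
transmit next → 30; now {29, 26, 21}
transmit next → 29; now {26, 21}
insert 25 → {26, 25, 21}
transmit next → 26; now {25, 21}
transmit next → 25; now {21}
transmit next → 21; now {}
insert 27 → {27}
transmit next → 27; now {}
insert 20 → {20}
transmit next → 20; now {}
insert 28 → {28}
insert 35 → {35, 28}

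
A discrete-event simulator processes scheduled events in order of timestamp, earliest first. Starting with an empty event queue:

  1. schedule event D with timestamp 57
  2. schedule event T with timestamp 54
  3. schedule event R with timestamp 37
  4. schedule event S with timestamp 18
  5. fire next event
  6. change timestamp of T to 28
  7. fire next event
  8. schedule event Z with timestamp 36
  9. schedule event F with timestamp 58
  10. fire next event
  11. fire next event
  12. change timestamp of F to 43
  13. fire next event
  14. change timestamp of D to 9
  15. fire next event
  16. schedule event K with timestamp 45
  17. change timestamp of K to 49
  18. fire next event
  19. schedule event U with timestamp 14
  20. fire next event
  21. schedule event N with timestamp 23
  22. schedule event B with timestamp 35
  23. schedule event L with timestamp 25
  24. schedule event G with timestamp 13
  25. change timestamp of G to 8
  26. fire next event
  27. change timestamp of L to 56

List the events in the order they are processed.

add D (timestamp 57) → {D:57}
add T (timestamp 54) → {T:54, D:57}
add R (timestamp 37) → {R:37, T:54, D:57}
add S (timestamp 18) → {S:18, R:37, T:54, D:57}
fire next event → S; now {R:37, T:54, D:57}
update T to timestamp 28 → {T:28, R:37, D:57}
fire next event → T; now {R:37, D:57}
add Z (timestamp 36) → {Z:36, R:37, D:57}
add F (timestamp 58) → {Z:36, R:37, D:57, F:58}
fire next event → Z; now {R:37, D:57, F:58}
fire next event → R; now {D:57, F:58}
update F to timestamp 43 → {F:43, D:57}
fire next event → F; now {D:57}
update D to timestamp 9 → {D:9}
fire next event → D; now {}
add K (timestamp 45) → {K:45}
update K to timestamp 49 → {K:49}
fire next event → K; now {}
add U (timestamp 14) → {U:14}
fire next event → U; now {}
add N (timestamp 23) → {N:23}
add B (timestamp 35) → {N:23, B:35}
add L (timestamp 25) → {N:23, L:25, B:35}
add G (timestamp 13) → {G:13, N:23, L:25, B:35}
update G to timestamp 8 → {G:8, N:23, L:25, B:35}
fire next event → G; now {N:23, L:25, B:35}
update L to timestamp 56 → {N:23, B:35, L:56}

[S, T, Z, R, F, D, K, U, G]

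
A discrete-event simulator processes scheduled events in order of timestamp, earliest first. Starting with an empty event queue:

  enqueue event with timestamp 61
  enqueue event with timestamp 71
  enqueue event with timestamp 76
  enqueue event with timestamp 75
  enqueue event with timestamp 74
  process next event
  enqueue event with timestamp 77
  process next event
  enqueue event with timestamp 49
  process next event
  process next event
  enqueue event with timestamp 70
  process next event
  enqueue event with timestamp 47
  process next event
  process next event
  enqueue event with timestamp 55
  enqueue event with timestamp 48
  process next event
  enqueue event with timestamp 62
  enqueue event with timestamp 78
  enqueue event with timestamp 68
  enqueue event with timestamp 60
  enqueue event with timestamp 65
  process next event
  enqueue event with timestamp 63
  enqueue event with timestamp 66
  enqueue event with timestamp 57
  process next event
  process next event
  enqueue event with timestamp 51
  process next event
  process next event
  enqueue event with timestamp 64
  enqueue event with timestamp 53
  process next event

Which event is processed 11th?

insert 61 → {61}
insert 71 → {61, 71}
insert 76 → {61, 71, 76}
insert 75 → {61, 71, 75, 76}
insert 74 → {61, 71, 74, 75, 76}
process next event → 61; now {71, 74, 75, 76}
insert 77 → {71, 74, 75, 76, 77}
process next event → 71; now {74, 75, 76, 77}
insert 49 → {49, 74, 75, 76, 77}
process next event → 49; now {74, 75, 76, 77}
process next event → 74; now {75, 76, 77}
insert 70 → {70, 75, 76, 77}
process next event → 70; now {75, 76, 77}
insert 47 → {47, 75, 76, 77}
process next event → 47; now {75, 76, 77}
process next event → 75; now {76, 77}
insert 55 → {55, 76, 77}
insert 48 → {48, 55, 76, 77}
process next event → 48; now {55, 76, 77}
insert 62 → {55, 62, 76, 77}
insert 78 → {55, 62, 76, 77, 78}
insert 68 → {55, 62, 68, 76, 77, 78}
insert 60 → {55, 60, 62, 68, 76, 77, 78}
insert 65 → {55, 60, 62, 65, 68, 76, 77, 78}
process next event → 55; now {60, 62, 65, 68, 76, 77, 78}
insert 63 → {60, 62, 63, 65, 68, 76, 77, 78}
insert 66 → {60, 62, 63, 65, 66, 68, 76, 77, 78}
insert 57 → {57, 60, 62, 63, 65, 66, 68, 76, 77, 78}
process next event → 57; now {60, 62, 63, 65, 66, 68, 76, 77, 78}
process next event → 60; now {62, 63, 65, 66, 68, 76, 77, 78}
insert 51 → {51, 62, 63, 65, 66, 68, 76, 77, 78}
process next event → 51; now {62, 63, 65, 66, 68, 76, 77, 78}
process next event → 62; now {63, 65, 66, 68, 76, 77, 78}
insert 64 → {63, 64, 65, 66, 68, 76, 77, 78}
insert 53 → {53, 63, 64, 65, 66, 68, 76, 77, 78}
process next event → 53; now {63, 64, 65, 66, 68, 76, 77, 78}

60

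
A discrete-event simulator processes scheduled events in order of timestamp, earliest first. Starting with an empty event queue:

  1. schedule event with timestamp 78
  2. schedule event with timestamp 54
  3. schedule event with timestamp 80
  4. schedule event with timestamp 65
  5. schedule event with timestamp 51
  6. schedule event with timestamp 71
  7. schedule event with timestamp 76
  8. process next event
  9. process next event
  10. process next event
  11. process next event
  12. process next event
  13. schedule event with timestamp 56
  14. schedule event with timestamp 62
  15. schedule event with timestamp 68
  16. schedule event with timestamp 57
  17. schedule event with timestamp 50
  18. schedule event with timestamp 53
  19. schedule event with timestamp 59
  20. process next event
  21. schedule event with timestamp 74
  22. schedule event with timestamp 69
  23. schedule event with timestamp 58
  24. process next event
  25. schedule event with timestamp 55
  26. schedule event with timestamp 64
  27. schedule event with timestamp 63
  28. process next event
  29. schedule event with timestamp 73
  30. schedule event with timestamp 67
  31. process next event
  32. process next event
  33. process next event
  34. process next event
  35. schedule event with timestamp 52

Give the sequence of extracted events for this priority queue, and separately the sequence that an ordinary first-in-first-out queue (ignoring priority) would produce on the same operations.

priority queue: 51 → 54 → 65 → 71 → 76 → 50 → 53 → 55 → 56 → 57 → 58 → 59; FIFO queue: [78, 54, 80, 65, 51, 71, 76, 56, 62, 68, 57, 50]

insert 78 → {78}
insert 54 → {54, 78}
insert 80 → {54, 78, 80}
insert 65 → {54, 65, 78, 80}
insert 51 → {51, 54, 65, 78, 80}
insert 71 → {51, 54, 65, 71, 78, 80}
insert 76 → {51, 54, 65, 71, 76, 78, 80}
process next event → 51; now {54, 65, 71, 76, 78, 80}
process next event → 54; now {65, 71, 76, 78, 80}
process next event → 65; now {71, 76, 78, 80}
process next event → 71; now {76, 78, 80}
process next event → 76; now {78, 80}
insert 56 → {56, 78, 80}
insert 62 → {56, 62, 78, 80}
insert 68 → {56, 62, 68, 78, 80}
insert 57 → {56, 57, 62, 68, 78, 80}
insert 50 → {50, 56, 57, 62, 68, 78, 80}
insert 53 → {50, 53, 56, 57, 62, 68, 78, 80}
insert 59 → {50, 53, 56, 57, 59, 62, 68, 78, 80}
process next event → 50; now {53, 56, 57, 59, 62, 68, 78, 80}
insert 74 → {53, 56, 57, 59, 62, 68, 74, 78, 80}
insert 69 → {53, 56, 57, 59, 62, 68, 69, 74, 78, 80}
insert 58 → {53, 56, 57, 58, 59, 62, 68, 69, 74, 78, 80}
process next event → 53; now {56, 57, 58, 59, 62, 68, 69, 74, 78, 80}
insert 55 → {55, 56, 57, 58, 59, 62, 68, 69, 74, 78, 80}
insert 64 → {55, 56, 57, 58, 59, 62, 64, 68, 69, 74, 78, 80}
insert 63 → {55, 56, 57, 58, 59, 62, 63, 64, 68, 69, 74, 78, 80}
process next event → 55; now {56, 57, 58, 59, 62, 63, 64, 68, 69, 74, 78, 80}
insert 73 → {56, 57, 58, 59, 62, 63, 64, 68, 69, 73, 74, 78, 80}
insert 67 → {56, 57, 58, 59, 62, 63, 64, 67, 68, 69, 73, 74, 78, 80}
process next event → 56; now {57, 58, 59, 62, 63, 64, 67, 68, 69, 73, 74, 78, 80}
process next event → 57; now {58, 59, 62, 63, 64, 67, 68, 69, 73, 74, 78, 80}
process next event → 58; now {59, 62, 63, 64, 67, 68, 69, 73, 74, 78, 80}
process next event → 59; now {62, 63, 64, 67, 68, 69, 73, 74, 78, 80}
insert 52 → {52, 62, 63, 64, 67, 68, 69, 73, 74, 78, 80}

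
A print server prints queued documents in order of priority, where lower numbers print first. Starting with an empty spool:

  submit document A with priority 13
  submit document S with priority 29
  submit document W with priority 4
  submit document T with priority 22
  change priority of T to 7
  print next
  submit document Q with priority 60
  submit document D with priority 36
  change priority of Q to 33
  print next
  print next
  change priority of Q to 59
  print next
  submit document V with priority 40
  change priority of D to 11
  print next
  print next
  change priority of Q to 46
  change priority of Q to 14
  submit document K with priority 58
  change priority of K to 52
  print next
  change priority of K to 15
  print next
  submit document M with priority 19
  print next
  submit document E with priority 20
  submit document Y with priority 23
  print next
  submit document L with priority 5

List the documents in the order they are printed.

W → T → A → S → D → V → Q → K → M → E

add A (priority 13) → {A:13}
add S (priority 29) → {A:13, S:29}
add W (priority 4) → {W:4, A:13, S:29}
add T (priority 22) → {W:4, A:13, T:22, S:29}
update T to priority 7 → {W:4, T:7, A:13, S:29}
print next → W; now {T:7, A:13, S:29}
add Q (priority 60) → {T:7, A:13, S:29, Q:60}
add D (priority 36) → {T:7, A:13, S:29, D:36, Q:60}
update Q to priority 33 → {T:7, A:13, S:29, Q:33, D:36}
print next → T; now {A:13, S:29, Q:33, D:36}
print next → A; now {S:29, Q:33, D:36}
update Q to priority 59 → {S:29, D:36, Q:59}
print next → S; now {D:36, Q:59}
add V (priority 40) → {D:36, V:40, Q:59}
update D to priority 11 → {D:11, V:40, Q:59}
print next → D; now {V:40, Q:59}
print next → V; now {Q:59}
update Q to priority 46 → {Q:46}
update Q to priority 14 → {Q:14}
add K (priority 58) → {Q:14, K:58}
update K to priority 52 → {Q:14, K:52}
print next → Q; now {K:52}
update K to priority 15 → {K:15}
print next → K; now {}
add M (priority 19) → {M:19}
print next → M; now {}
add E (priority 20) → {E:20}
add Y (priority 23) → {E:20, Y:23}
print next → E; now {Y:23}
add L (priority 5) → {L:5, Y:23}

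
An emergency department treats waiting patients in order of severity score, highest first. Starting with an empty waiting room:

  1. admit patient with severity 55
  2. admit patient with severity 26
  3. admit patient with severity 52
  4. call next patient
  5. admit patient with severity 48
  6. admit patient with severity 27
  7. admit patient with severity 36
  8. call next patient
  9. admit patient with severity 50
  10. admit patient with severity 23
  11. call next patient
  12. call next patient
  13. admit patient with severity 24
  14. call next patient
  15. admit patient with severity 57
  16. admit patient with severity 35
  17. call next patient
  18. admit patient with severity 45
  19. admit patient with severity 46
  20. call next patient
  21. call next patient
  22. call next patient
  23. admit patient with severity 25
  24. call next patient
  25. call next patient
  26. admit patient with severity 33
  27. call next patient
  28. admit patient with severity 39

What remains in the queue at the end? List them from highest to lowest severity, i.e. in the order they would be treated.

insert 55 → {55}
insert 26 → {55, 26}
insert 52 → {55, 52, 26}
call next patient → 55; now {52, 26}
insert 48 → {52, 48, 26}
insert 27 → {52, 48, 27, 26}
insert 36 → {52, 48, 36, 27, 26}
call next patient → 52; now {48, 36, 27, 26}
insert 50 → {50, 48, 36, 27, 26}
insert 23 → {50, 48, 36, 27, 26, 23}
call next patient → 50; now {48, 36, 27, 26, 23}
call next patient → 48; now {36, 27, 26, 23}
insert 24 → {36, 27, 26, 24, 23}
call next patient → 36; now {27, 26, 24, 23}
insert 57 → {57, 27, 26, 24, 23}
insert 35 → {57, 35, 27, 26, 24, 23}
call next patient → 57; now {35, 27, 26, 24, 23}
insert 45 → {45, 35, 27, 26, 24, 23}
insert 46 → {46, 45, 35, 27, 26, 24, 23}
call next patient → 46; now {45, 35, 27, 26, 24, 23}
call next patient → 45; now {35, 27, 26, 24, 23}
call next patient → 35; now {27, 26, 24, 23}
insert 25 → {27, 26, 25, 24, 23}
call next patient → 27; now {26, 25, 24, 23}
call next patient → 26; now {25, 24, 23}
insert 33 → {33, 25, 24, 23}
call next patient → 33; now {25, 24, 23}
insert 39 → {39, 25, 24, 23}

39, 25, 24, 23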